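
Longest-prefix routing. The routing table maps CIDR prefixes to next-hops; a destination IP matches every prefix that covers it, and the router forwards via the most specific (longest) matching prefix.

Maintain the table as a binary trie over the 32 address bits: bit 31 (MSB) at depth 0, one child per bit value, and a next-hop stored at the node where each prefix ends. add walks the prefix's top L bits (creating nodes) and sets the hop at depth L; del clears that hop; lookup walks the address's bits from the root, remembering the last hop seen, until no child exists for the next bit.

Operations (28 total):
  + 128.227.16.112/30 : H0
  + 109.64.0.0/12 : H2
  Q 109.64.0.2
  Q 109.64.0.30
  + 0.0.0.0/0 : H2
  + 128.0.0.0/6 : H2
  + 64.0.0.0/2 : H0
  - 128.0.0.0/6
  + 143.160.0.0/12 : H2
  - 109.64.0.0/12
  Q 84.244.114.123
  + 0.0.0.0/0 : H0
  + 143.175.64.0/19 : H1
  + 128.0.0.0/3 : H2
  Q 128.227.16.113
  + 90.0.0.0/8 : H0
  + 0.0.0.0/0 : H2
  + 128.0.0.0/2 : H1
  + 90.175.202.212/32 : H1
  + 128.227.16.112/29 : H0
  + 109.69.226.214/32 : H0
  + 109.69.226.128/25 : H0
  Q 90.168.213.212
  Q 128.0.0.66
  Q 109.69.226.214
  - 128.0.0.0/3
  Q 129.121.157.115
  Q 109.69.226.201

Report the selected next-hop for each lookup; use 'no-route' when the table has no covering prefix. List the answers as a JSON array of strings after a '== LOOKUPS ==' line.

Process each operation:
  add 128.227.16.112/30 -> H0 at depth 30
  add 109.64.0.0/12 -> H2 at depth 12
  lookup 109.64.0.2: bits 011011010100 walk d0:-→d1:-→d2:-→d3:-→d4:-→d5:-→d6:-→d7:-→d8:-→d9:-→d10:-→d11:-→d12:H2 -> H2
  lookup 109.64.0.30: bits 011011010100 walk d0:-→d1:-→d2:-→d3:-→d4:-→d5:-→d6:-→d7:-→d8:-→d9:-→d10:-→d11:-→d12:H2 -> H2
  add 0.0.0.0/0 -> H2 at depth 0
  add 128.0.0.0/6 -> H2 at depth 6
  add 64.0.0.0/2 -> H0 at depth 2
  - 128.0.0.0/6 clear@6
  add 143.160.0.0/12 -> H2 at depth 12
  - 109.64.0.0/12 clear@12
  lookup 84.244.114.123: bits 01 walk d0:H2→d1:-→d2:H0 -> H0
  add 0.0.0.0/0 -> H0 at depth 0
  add 143.175.64.0/19 -> H1 at depth 19
  add 128.0.0.0/3 -> H2 at depth 3
  lookup 128.227.16.113: bits 100000001110001100010000011100 walk d0:H0→d1:-→d2:-→d3:H2→d4:-→d5:-→d6:-→d7:-→d8:-→d9:-→d10:-→d11:-→d12:-→d13:-→d14:-→d15:-→d16:-→d17:-→d18:-→d19:-→d20:-→d21:-→d22:-→d23:-→d24:-→d25:-→d26:-→d27:-→d28:-→d29:-→d30:H0 -> H0
  add 90.0.0.0/8 -> H0 at depth 8
  add 0.0.0.0/0 -> H2 at depth 0
  add 128.0.0.0/2 -> H1 at depth 2
  add 90.175.202.212/32 -> H1 at depth 32
  add 128.227.16.112/29 -> H0 at depth 29
  add 109.69.226.214/32 -> H0 at depth 32
  add 109.69.226.128/25 -> H0 at depth 25
  lookup 90.168.213.212: bits 0101101010101 walk d0:H2→d1:-→d2:H0→d3:-→d4:-→d5:-→d6:-→d7:-→d8:H0→d9:-→d10:-→d11:-→d12:-→d13:- -> H0
  lookup 128.0.0.66: bits 10000000 walk d0:H2→d1:-→d2:H1→d3:H2→d4:-→d5:-→d6:-→d7:-→d8:- -> H2
  lookup 109.69.226.214: bits 01101101010001011110001011010110 walk d0:H2→d1:-→d2:H0→d3:-→d4:-→d5:-→d6:-→d7:-→d8:-→d9:-→d10:-→d11:-→d12:-→d13:-→d14:-→d15:-→d16:-→d17:-→d18:-→d19:-→d20:-→d21:-→d22:-→d23:-→d24:-→d25:H0→d26:-→d27:-→d28:-→d29:-→d30:-→d31:-→d32:H0 -> H0
  - 128.0.0.0/3 clear@3
  lookup 129.121.157.115: bits 1000000 walk d0:H2→d1:-→d2:H1→d3:-→d4:-→d5:-→d6:-→d7:- -> H1
  lookup 109.69.226.201: bits 011011010100010111100010110 walk d0:H2→d1:-→d2:H0→d3:-→d4:-→d5:-→d6:-→d7:-→d8:-→d9:-→d10:-→d11:-→d12:-→d13:-→d14:-→d15:-→d16:-→d17:-→d18:-→d19:-→d20:-→d21:-→d22:-→d23:-→d24:-→d25:H0→d26:-→d27:- -> H0

== LOOKUPS ==
["H2","H2","H0","H0","H0","H2","H0","H1","H0"]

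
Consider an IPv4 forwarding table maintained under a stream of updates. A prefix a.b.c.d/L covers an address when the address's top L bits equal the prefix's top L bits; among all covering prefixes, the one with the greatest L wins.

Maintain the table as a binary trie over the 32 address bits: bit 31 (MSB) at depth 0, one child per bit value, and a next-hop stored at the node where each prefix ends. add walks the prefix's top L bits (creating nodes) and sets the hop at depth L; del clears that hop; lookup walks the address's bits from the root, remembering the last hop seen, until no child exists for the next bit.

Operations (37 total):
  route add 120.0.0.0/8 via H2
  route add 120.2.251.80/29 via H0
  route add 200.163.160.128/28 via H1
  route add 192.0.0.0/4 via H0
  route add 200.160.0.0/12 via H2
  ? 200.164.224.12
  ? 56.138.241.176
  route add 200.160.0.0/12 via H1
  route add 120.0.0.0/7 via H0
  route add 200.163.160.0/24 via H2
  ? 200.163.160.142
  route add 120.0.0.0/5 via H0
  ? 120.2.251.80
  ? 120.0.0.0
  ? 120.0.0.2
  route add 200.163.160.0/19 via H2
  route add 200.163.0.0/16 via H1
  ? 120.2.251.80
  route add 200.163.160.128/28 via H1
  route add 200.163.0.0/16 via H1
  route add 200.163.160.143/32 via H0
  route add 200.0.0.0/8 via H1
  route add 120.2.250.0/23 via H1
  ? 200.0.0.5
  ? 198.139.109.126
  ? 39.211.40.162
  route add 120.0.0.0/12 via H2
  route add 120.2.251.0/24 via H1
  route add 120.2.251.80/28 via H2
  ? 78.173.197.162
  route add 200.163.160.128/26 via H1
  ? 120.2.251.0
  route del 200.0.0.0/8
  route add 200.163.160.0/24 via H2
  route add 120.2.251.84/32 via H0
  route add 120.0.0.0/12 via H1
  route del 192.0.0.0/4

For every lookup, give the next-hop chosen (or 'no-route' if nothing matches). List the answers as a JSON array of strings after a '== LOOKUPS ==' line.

Process each operation:
  + 120.0.0.0/8 (H2) depth=8
  + 120.2.251.80/29 (H0) depth=29
  + 200.163.160.128/28 (H1) depth=28
  + 192.0.0.0/4 (H0) depth=4
  + 200.160.0.0/12 (H2) depth=12
  lookup 200.164.224.12: bits 1100100010100 walk d0:-→d1:-→d2:-→d3:-→d4:H0→d5:-→d6:-→d7:-→d8:-→d9:-→d10:-→d11:-→d12:H2→d13:- -> H2
  lookup 56.138.241.176: bits 0 walk d0:-→d1:- -> no-route
  + 200.160.0.0/12 (H1) depth=12
  + 120.0.0.0/7 (H0) depth=7
  + 200.163.160.0/24 (H2) depth=24
  lookup 200.163.160.142: bits 1100100010100011101000001000 walk d0:-→d1:-→d2:-→d3:-→d4:H0→d5:-→d6:-→d7:-→d8:-→d9:-→d10:-→d11:-→d12:H1→d13:-→d14:-→d15:-→d16:-→d17:-→d18:-→d19:-→d20:-→d21:-→d22:-→d23:-→d24:H2→d25:-→d26:-→d27:-→d28:H1 -> H1
  + 120.0.0.0/5 (H0) depth=5
  lookup 120.2.251.80: bits 01111000000000101111101101010 walk d0:-→d1:-→d2:-→d3:-→d4:-→d5:H0→d6:-→d7:H0→d8:H2→d9:-→d10:-→d11:-→d12:-→d13:-→d14:-→d15:-→d16:-→d17:-→d18:-→d19:-→d20:-→d21:-→d22:-→d23:-→d24:-→d25:-→d26:-→d27:-→d28:-→d29:H0 -> H0
  lookup 120.0.0.0: bits 01111000000000 walk d0:-→d1:-→d2:-→d3:-→d4:-→d5:H0→d6:-→d7:H0→d8:H2→d9:-→d10:-→d11:-→d12:-→d13:-→d14:- -> H2
  lookup 120.0.0.2: bits 01111000000000 walk d0:-→d1:-→d2:-→d3:-→d4:-→d5:H0→d6:-→d7:H0→d8:H2→d9:-→d10:-→d11:-→d12:-→d13:-→d14:- -> H2
  + 200.163.160.0/19 (H2) depth=19
  + 200.163.0.0/16 (H1) depth=16
  lookup 120.2.251.80: bits 01111000000000101111101101010 walk d0:-→d1:-→d2:-→d3:-→d4:-→d5:H0→d6:-→d7:H0→d8:H2→d9:-→d10:-→d11:-→d12:-→d13:-→d14:-→d15:-→d16:-→d17:-→d18:-→d19:-→d20:-→d21:-→d22:-→d23:-→d24:-→d25:-→d26:-→d27:-→d28:-→d29:H0 -> H0
  + 200.163.160.128/28 (H1) depth=28
  + 200.163.0.0/16 (H1) depth=16
  + 200.163.160.143/32 (H0) depth=32
  + 200.0.0.0/8 (H1) depth=8
  + 120.2.250.0/23 (H1) depth=23
  lookup 200.0.0.5: bits 11001000 walk d0:-→d1:-→d2:-→d3:-→d4:H0→d5:-→d6:-→d7:-→d8:H1 -> H1
  lookup 198.139.109.126: bits 1100 walk d0:-→d1:-→d2:-→d3:-→d4:H0 -> H0
  lookup 39.211.40.162: bits 0 walk d0:-→d1:- -> no-route
  + 120.0.0.0/12 (H2) depth=12
  + 120.2.251.0/24 (H1) depth=24
  + 120.2.251.80/28 (H2) depth=28
  lookup 78.173.197.162: bits 01 walk d0:-→d1:-→d2:- -> no-route
  + 200.163.160.128/26 (H1) depth=26
  lookup 120.2.251.0: bits 0111100000000010111110110 walk d0:-→d1:-→d2:-→d3:-→d4:-→d5:H0→d6:-→d7:H0→d8:H2→d9:-→d10:-→d11:-→d12:H2→d13:-→d14:-→d15:-→d16:-→d17:-→d18:-→d19:-→d20:-→d21:-→d22:-→d23:H1→d24:H1→d25:- -> H1
  - 200.0.0.0/8 clear@8
  + 200.163.160.0/24 (H2) depth=24
  + 120.2.251.84/32 (H0) depth=32
  + 120.0.0.0/12 (H1) depth=12
  - 192.0.0.0/4 clear@4

== LOOKUPS ==
["H2","no-route","H1","H0","H2","H2","H0","H1","H0","no-route","no-route","H1"]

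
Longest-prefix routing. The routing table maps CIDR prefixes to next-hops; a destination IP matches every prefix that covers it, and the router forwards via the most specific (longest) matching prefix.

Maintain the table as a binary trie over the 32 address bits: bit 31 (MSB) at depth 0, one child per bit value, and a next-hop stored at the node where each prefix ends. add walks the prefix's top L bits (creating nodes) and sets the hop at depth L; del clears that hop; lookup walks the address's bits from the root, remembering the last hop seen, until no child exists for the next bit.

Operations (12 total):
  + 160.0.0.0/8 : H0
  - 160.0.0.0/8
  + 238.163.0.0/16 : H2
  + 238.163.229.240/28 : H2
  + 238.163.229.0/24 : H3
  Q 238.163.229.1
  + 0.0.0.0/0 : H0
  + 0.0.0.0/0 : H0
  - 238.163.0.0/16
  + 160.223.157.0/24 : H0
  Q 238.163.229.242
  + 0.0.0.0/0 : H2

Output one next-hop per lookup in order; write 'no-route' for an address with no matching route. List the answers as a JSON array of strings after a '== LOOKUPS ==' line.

Apply in order:
  + 160.0.0.0/8 (H0) depth=8
  - 160.0.0.0/8 clear@8
  + 238.163.0.0/16 (H2) depth=16
  + 238.163.229.240/28 (H2) depth=28
  + 238.163.229.0/24 (H3) depth=24
  Q 238.163.229.1: descend 111011101010001111100101 ; hops seen [H2,H3] ; pick H3
  + 0.0.0.0/0 (H0) depth=0
  + 0.0.0.0/0 (H0) depth=0
  - 238.163.0.0/16 clear@16
  + 160.223.157.0/24 (H0) depth=24
  Q 238.163.229.242: descend 1110111010100011111001011111 ; hops seen [H0,H3,H2] ; pick H2
  + 0.0.0.0/0 (H2) depth=0

== LOOKUPS ==
["H3","H2"]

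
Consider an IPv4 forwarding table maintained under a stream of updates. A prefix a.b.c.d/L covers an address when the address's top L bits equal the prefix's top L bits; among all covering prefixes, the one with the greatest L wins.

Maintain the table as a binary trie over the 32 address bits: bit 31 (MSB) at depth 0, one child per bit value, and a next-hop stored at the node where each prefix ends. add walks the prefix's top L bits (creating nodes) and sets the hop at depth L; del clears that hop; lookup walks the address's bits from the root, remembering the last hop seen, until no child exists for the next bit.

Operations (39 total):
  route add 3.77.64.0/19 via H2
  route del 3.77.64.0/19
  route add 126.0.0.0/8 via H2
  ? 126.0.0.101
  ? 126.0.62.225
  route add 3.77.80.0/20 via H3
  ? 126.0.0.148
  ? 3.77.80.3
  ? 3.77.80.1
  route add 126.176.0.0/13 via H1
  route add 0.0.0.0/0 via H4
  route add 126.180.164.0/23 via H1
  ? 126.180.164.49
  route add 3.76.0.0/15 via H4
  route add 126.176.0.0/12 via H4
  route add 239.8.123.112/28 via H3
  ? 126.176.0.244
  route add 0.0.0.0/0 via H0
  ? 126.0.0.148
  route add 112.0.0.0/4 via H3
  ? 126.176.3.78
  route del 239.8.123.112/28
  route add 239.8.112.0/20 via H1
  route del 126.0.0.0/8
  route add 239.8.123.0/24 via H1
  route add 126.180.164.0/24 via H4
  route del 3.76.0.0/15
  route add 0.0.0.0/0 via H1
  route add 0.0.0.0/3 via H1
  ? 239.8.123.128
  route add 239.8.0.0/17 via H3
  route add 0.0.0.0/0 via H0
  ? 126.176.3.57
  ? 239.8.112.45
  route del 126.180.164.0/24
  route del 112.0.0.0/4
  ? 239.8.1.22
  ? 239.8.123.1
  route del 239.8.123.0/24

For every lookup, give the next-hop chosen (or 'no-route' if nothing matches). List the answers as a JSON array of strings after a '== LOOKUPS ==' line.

Process each operation:
  + 3.77.64.0/19 (H2) depth=19
  del 3.77.64.0/19 (clear depth 19)
  + 126.0.0.0/8 (H2) depth=8
  ? 126.0.0.101  path d0:-→d1:-→d2:-→d3:-→d4:-→d5:-→d6:-→d7:-→d8:H2  best=H2
  ? 126.0.62.225  path d0:-→d1:-→d2:-→d3:-→d4:-→d5:-→d6:-→d7:-→d8:H2  best=H2
  + 3.77.80.0/20 (H3) depth=20
  ? 126.0.0.148  path d0:-→d1:-→d2:-→d3:-→d4:-→d5:-→d6:-→d7:-→d8:H2  best=H2
  ? 3.77.80.3  path d0:-→d1:-→d2:-→d3:-→d4:-→d5:-→d6:-→d7:-→d8:-→d9:-→d10:-→d11:-→d12:-→d13:-→d14:-→d15:-→d16:-→d17:-→d18:-→d19:-→d20:H3  best=H3
  ? 3.77.80.1  path d0:-→d1:-→d2:-→d3:-→d4:-→d5:-→d6:-→d7:-→d8:-→d9:-→d10:-→d11:-→d12:-→d13:-→d14:-→d15:-→d16:-→d17:-→d18:-→d19:-→d20:H3  best=H3
  + 126.176.0.0/13 (H1) depth=13
  + 0.0.0.0/0 (H4) depth=0
  + 126.180.164.0/23 (H1) depth=23
  ? 126.180.164.49  path d0:H4→d1:-→d2:-→d3:-→d4:-→d5:-→d6:-→d7:-→d8:H2→d9:-→d10:-→d11:-→d12:-→d13:H1→d14:-→d15:-→d16:-→d17:-→d18:-→d19:-→d20:-→d21:-→d22:-→d23:H1  best=H1
  + 3.76.0.0/15 (H4) depth=15
  + 126.176.0.0/12 (H4) depth=12
  + 239.8.123.112/28 (H3) depth=28
  ? 126.176.0.244  path d0:H4→d1:-→d2:-→d3:-→d4:-→d5:-→d6:-→d7:-→d8:H2→d9:-→d10:-→d11:-→d12:H4→d13:H1  best=H1
  + 0.0.0.0/0 (H0) depth=0
  ? 126.0.0.148  path d0:H0→d1:-→d2:-→d3:-→d4:-→d5:-→d6:-→d7:-→d8:H2  best=H2
  + 112.0.0.0/4 (H3) depth=4
  ? 126.176.3.78  path d0:H0→d1:-→d2:-→d3:-→d4:H3→d5:-→d6:-→d7:-→d8:H2→d9:-→d10:-→d11:-→d12:H4→d13:H1  best=H1
  del 239.8.123.112/28 (clear depth 28)
  + 239.8.112.0/20 (H1) depth=20
  del 126.0.0.0/8 (clear depth 8)
  + 239.8.123.0/24 (H1) depth=24
  + 126.180.164.0/24 (H4) depth=24
  del 3.76.0.0/15 (clear depth 15)
  + 0.0.0.0/0 (H1) depth=0
  + 0.0.0.0/3 (H1) depth=3
  ? 239.8.123.128  path d0:H1→d1:-→d2:-→d3:-→d4:-→d5:-→d6:-→d7:-→d8:-→d9:-→d10:-→d11:-→d12:-→d13:-→d14:-→d15:-→d16:-→d17:-→d18:-→d19:-→d20:H1→d21:-→d22:-→d23:-→d24:H1  best=H1
  + 239.8.0.0/17 (H3) depth=17
  + 0.0.0.0/0 (H0) depth=0
  ? 126.176.3.57  path d0:H0→d1:-→d2:-→d3:-→d4:H3→d5:-→d6:-→d7:-→d8:-→d9:-→d10:-→d11:-→d12:H4→d13:H1  best=H1
  ? 239.8.112.45  path d0:H0→d1:-→d2:-→d3:-→d4:-→d5:-→d6:-→d7:-→d8:-→d9:-→d10:-→d11:-→d12:-→d13:-→d14:-→d15:-→d16:-→d17:H3→d18:-→d19:-→d20:H1  best=H1
  del 126.180.164.0/24 (clear depth 24)
  del 112.0.0.0/4 (clear depth 4)
  ? 239.8.1.22  path d0:H0→d1:-→d2:-→d3:-→d4:-→d5:-→d6:-→d7:-→d8:-→d9:-→d10:-→d11:-→d12:-→d13:-→d14:-→d15:-→d16:-→d17:H3  best=H3
  ? 239.8.123.1  path d0:H0→d1:-→d2:-→d3:-→d4:-→d5:-→d6:-→d7:-→d8:-→d9:-→d10:-→d11:-→d12:-→d13:-→d14:-→d15:-→d16:-→d17:H3→d18:-→d19:-→d20:H1→d21:-→d22:-→d23:-→d24:H1→d25:-  best=H1
  del 239.8.123.0/24 (clear depth 24)

== LOOKUPS ==
["H2","H2","H2","H3","H3","H1","H1","H2","H1","H1","H1","H1","H3","H1"]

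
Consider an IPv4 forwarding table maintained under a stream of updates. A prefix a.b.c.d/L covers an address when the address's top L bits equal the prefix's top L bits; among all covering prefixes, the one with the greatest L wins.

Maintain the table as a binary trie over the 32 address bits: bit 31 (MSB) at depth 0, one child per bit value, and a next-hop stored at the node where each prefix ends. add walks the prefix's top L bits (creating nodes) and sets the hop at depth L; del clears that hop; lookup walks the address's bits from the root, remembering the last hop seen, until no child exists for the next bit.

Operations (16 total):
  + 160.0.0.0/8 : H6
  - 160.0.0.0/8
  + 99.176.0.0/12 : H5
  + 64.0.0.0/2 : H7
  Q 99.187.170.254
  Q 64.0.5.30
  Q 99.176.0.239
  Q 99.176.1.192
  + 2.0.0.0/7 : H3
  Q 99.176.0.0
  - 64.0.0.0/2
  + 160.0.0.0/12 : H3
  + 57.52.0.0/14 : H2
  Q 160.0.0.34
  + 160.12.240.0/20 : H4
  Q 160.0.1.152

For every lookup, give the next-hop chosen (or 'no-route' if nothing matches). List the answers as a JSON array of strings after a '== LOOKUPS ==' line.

Trace:
  + 160.0.0.0/8 (H6) depth=8
  - 160.0.0.0/8 clear@8
  + 99.176.0.0/12 (H5) depth=12
  + 64.0.0.0/2 (H7) depth=2
  Q 99.187.170.254: descend 011000111011 ; hops seen [H7,H5] ; pick H5
  Q 64.0.5.30: descend 01 ; hops seen [H7] ; pick H7
  Q 99.176.0.239: descend 011000111011 ; hops seen [H7,H5] ; pick H5
  Q 99.176.1.192: descend 011000111011 ; hops seen [H7,H5] ; pick H5
  + 2.0.0.0/7 (H3) depth=7
  Q 99.176.0.0: descend 011000111011 ; hops seen [H7,H5] ; pick H5
  - 64.0.0.0/2 clear@2
  + 160.0.0.0/12 (H3) depth=12
  + 57.52.0.0/14 (H2) depth=14
  Q 160.0.0.34: descend 101000000000 ; hops seen [H3] ; pick H3
  + 160.12.240.0/20 (H4) depth=20
  Q 160.0.1.152: descend 101000000000 ; hops seen [H3] ; pick H3

== LOOKUPS ==
["H5","H7","H5","H5","H5","H3","H3"]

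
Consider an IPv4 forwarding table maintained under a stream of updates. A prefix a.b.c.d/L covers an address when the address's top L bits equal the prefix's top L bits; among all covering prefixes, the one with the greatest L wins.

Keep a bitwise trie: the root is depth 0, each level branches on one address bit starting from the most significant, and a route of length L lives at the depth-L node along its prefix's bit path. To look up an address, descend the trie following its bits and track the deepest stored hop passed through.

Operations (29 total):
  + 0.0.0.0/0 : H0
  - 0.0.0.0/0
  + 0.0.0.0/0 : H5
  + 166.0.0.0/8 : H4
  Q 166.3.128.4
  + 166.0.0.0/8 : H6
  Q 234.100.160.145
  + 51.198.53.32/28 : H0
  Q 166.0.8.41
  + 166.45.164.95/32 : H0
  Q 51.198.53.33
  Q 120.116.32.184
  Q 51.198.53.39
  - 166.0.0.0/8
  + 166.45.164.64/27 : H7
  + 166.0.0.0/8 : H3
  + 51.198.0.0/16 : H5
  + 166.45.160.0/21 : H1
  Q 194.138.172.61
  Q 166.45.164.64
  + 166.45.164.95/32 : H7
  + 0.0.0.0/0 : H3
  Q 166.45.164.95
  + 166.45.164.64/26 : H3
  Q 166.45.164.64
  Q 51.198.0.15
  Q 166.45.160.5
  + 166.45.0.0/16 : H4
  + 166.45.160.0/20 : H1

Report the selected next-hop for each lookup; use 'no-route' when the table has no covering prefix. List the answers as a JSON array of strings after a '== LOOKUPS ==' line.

Trace:
  add 0.0.0.0/0 -> H0 at depth 0
  - 0.0.0.0/0 clear@0
  add 0.0.0.0/0 -> H5 at depth 0
  add 166.0.0.0/8 -> H4 at depth 8
  ? 166.3.128.4  path d0:H5→d1:-→d2:-→d3:-→d4:-→d5:-→d6:-→d7:-→d8:H4  best=H4
  add 166.0.0.0/8 -> H6 at depth 8
  ? 234.100.160.145  path d0:H5→d1:-  best=H5
  add 51.198.53.32/28 -> H0 at depth 28
  ? 166.0.8.41  path d0:H5→d1:-→d2:-→d3:-→d4:-→d5:-→d6:-→d7:-→d8:H6  best=H6
  add 166.45.164.95/32 -> H0 at depth 32
  ? 51.198.53.33  path d0:H5→d1:-→d2:-→d3:-→d4:-→d5:-→d6:-→d7:-→d8:-→d9:-→d10:-→d11:-→d12:-→d13:-→d14:-→d15:-→d16:-→d17:-→d18:-→d19:-→d20:-→d21:-→d22:-→d23:-→d24:-→d25:-→d26:-→d27:-→d28:H0  best=H0
  ? 120.116.32.184  path d0:H5→d1:-  best=H5
  ? 51.198.53.39  path d0:H5→d1:-→d2:-→d3:-→d4:-→d5:-→d6:-→d7:-→d8:-→d9:-→d10:-→d11:-→d12:-→d13:-→d14:-→d15:-→d16:-→d17:-→d18:-→d19:-→d20:-→d21:-→d22:-→d23:-→d24:-→d25:-→d26:-→d27:-→d28:H0  best=H0
  - 166.0.0.0/8 clear@8
  add 166.45.164.64/27 -> H7 at depth 27
  add 166.0.0.0/8 -> H3 at depth 8
  add 51.198.0.0/16 -> H5 at depth 16
  add 166.45.160.0/21 -> H1 at depth 21
  ? 194.138.172.61  path d0:H5→d1:-  best=H5
  ? 166.45.164.64  path d0:H5→d1:-→d2:-→d3:-→d4:-→d5:-→d6:-→d7:-→d8:H3→d9:-→d10:-→d11:-→d12:-→d13:-→d14:-→d15:-→d16:-→d17:-→d18:-→d19:-→d20:-→d21:H1→d22:-→d23:-→d24:-→d25:-→d26:-→d27:H7  best=H7
  add 166.45.164.95/32 -> H7 at depth 32
  add 0.0.0.0/0 -> H3 at depth 0
  ? 166.45.164.95  path d0:H3→d1:-→d2:-→d3:-→d4:-→d5:-→d6:-→d7:-→d8:H3→d9:-→d10:-→d11:-→d12:-→d13:-→d14:-→d15:-→d16:-→d17:-→d18:-→d19:-→d20:-→d21:H1→d22:-→d23:-→d24:-→d25:-→d26:-→d27:H7→d28:-→d29:-→d30:-→d31:-→d32:H7  best=H7
  add 166.45.164.64/26 -> H3 at depth 26
  ? 166.45.164.64  path d0:H3→d1:-→d2:-→d3:-→d4:-→d5:-→d6:-→d7:-→d8:H3→d9:-→d10:-→d11:-→d12:-→d13:-→d14:-→d15:-→d16:-→d17:-→d18:-→d19:-→d20:-→d21:H1→d22:-→d23:-→d24:-→d25:-→d26:H3→d27:H7  best=H7
  ? 51.198.0.15  path d0:H3→d1:-→d2:-→d3:-→d4:-→d5:-→d6:-→d7:-→d8:-→d9:-→d10:-→d11:-→d12:-→d13:-→d14:-→d15:-→d16:H5→d17:-→d18:-  best=H5
  ? 166.45.160.5  path d0:H3→d1:-→d2:-→d3:-→d4:-→d5:-→d6:-→d7:-→d8:H3→d9:-→d10:-→d11:-→d12:-→d13:-→d14:-→d15:-→d16:-→d17:-→d18:-→d19:-→d20:-→d21:H1  best=H1
  add 166.45.0.0/16 -> H4 at depth 16
  add 166.45.160.0/20 -> H1 at depth 20

== LOOKUPS ==
["H4","H5","H6","H0","H5","H0","H5","H7","H7","H7","H5","H1"]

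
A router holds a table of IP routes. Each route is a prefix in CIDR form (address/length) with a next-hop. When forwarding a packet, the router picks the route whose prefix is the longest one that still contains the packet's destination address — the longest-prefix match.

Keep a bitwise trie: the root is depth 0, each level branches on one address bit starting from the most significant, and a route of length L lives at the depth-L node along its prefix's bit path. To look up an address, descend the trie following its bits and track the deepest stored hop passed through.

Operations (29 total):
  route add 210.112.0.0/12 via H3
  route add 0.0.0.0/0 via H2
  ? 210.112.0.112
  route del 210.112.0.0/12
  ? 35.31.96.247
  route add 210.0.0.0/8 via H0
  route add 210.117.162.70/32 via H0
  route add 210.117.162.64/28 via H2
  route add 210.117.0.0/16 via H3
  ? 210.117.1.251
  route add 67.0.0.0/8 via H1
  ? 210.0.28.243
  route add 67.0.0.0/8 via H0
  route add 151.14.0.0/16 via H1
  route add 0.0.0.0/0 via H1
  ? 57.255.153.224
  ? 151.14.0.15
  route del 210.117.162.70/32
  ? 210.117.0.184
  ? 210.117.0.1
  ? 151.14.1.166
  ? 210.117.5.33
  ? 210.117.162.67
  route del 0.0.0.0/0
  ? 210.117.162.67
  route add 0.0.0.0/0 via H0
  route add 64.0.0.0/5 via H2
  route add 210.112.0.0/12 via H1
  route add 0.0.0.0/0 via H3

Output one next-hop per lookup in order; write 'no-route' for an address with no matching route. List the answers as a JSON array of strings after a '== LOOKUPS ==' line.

Process each operation:
  add 210.112.0.0/12 -> H3 at depth 12
  add 0.0.0.0/0 -> H2 at depth 0
  ? 210.112.0.112  path d0:H2→d1:-→d2:-→d3:-→d4:-→d5:-→d6:-→d7:-→d8:-→d9:-→d10:-→d11:-→d12:H3  best=H3
  del 210.112.0.0/12 (clear depth 12)
  ? 35.31.96.247  path d0:H2  best=H2
  add 210.0.0.0/8 -> H0 at depth 8
  add 210.117.162.70/32 -> H0 at depth 32
  add 210.117.162.64/28 -> H2 at depth 28
  add 210.117.0.0/16 -> H3 at depth 16
  ? 210.117.1.251  path d0:H2→d1:-→d2:-→d3:-→d4:-→d5:-→d6:-→d7:-→d8:H0→d9:-→d10:-→d11:-→d12:-→d13:-→d14:-→d15:-→d16:H3  best=H3
  add 67.0.0.0/8 -> H1 at depth 8
  ? 210.0.28.243  path d0:H2→d1:-→d2:-→d3:-→d4:-→d5:-→d6:-→d7:-→d8:H0→d9:-  best=H0
  add 67.0.0.0/8 -> H0 at depth 8
  add 151.14.0.0/16 -> H1 at depth 16
  add 0.0.0.0/0 -> H1 at depth 0
  ? 57.255.153.224  path d0:H1→d1:-  best=H1
  ? 151.14.0.15  path d0:H1→d1:-→d2:-→d3:-→d4:-→d5:-→d6:-→d7:-→d8:-→d9:-→d10:-→d11:-→d12:-→d13:-→d14:-→d15:-→d16:H1  best=H1
  del 210.117.162.70/32 (clear depth 32)
  ? 210.117.0.184  path d0:H1→d1:-→d2:-→d3:-→d4:-→d5:-→d6:-→d7:-→d8:H0→d9:-→d10:-→d11:-→d12:-→d13:-→d14:-→d15:-→d16:H3  best=H3
  ? 210.117.0.1  path d0:H1→d1:-→d2:-→d3:-→d4:-→d5:-→d6:-→d7:-→d8:H0→d9:-→d10:-→d11:-→d12:-→d13:-→d14:-→d15:-→d16:H3  best=H3
  ? 151.14.1.166  path d0:H1→d1:-→d2:-→d3:-→d4:-→d5:-→d6:-→d7:-→d8:-→d9:-→d10:-→d11:-→d12:-→d13:-→d14:-→d15:-→d16:H1  best=H1
  ? 210.117.5.33  path d0:H1→d1:-→d2:-→d3:-→d4:-→d5:-→d6:-→d7:-→d8:H0→d9:-→d10:-→d11:-→d12:-→d13:-→d14:-→d15:-→d16:H3  best=H3
  ? 210.117.162.67  path d0:H1→d1:-→d2:-→d3:-→d4:-→d5:-→d6:-→d7:-→d8:H0→d9:-→d10:-→d11:-→d12:-→d13:-→d14:-→d15:-→d16:H3→d17:-→d18:-→d19:-→d20:-→d21:-→d22:-→d23:-→d24:-→d25:-→d26:-→d27:-→d28:H2→d29:-  best=H2
  del 0.0.0.0/0 (clear depth 0)
  ? 210.117.162.67  path d0:-→d1:-→d2:-→d3:-→d4:-→d5:-→d6:-→d7:-→d8:H0→d9:-→d10:-→d11:-→d12:-→d13:-→d14:-→d15:-→d16:H3→d17:-→d18:-→d19:-→d20:-→d21:-→d22:-→d23:-→d24:-→d25:-→d26:-→d27:-→d28:H2→d29:-  best=H2
  add 0.0.0.0/0 -> H0 at depth 0
  add 64.0.0.0/5 -> H2 at depth 5
  add 210.112.0.0/12 -> H1 at depth 12
  add 0.0.0.0/0 -> H3 at depth 0

== LOOKUPS ==
["H3","H2","H3","H0","H1","H1","H3","H3","H1","H3","H2","H2"]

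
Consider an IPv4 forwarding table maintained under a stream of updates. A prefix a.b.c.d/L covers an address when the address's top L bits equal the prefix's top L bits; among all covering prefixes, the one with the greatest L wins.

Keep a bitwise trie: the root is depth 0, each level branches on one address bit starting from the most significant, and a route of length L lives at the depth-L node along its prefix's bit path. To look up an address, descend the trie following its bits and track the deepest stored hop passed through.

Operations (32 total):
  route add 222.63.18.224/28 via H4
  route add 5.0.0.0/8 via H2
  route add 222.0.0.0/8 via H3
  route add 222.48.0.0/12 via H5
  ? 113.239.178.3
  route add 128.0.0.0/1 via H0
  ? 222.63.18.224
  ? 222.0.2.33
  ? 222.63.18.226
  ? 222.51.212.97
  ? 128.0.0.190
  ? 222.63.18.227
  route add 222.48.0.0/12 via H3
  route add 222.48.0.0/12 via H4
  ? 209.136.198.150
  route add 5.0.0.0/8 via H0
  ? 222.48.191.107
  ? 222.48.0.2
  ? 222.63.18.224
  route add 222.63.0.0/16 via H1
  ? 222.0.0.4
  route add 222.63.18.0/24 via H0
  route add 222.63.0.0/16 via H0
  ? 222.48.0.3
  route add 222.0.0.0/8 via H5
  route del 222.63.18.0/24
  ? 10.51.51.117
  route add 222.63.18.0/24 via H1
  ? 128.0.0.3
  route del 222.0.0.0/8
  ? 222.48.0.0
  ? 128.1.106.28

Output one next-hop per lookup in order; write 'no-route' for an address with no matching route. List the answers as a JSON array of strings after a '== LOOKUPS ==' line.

Process each operation:
  add 222.63.18.224/28 -> H4 at depth 28
  add 5.0.0.0/8 -> H2 at depth 8
  add 222.0.0.0/8 -> H3 at depth 8
  add 222.48.0.0/12 -> H5 at depth 12
  lookup 113.239.178.3: bits 0 walk d0:-→d1:- -> no-route
  add 128.0.0.0/1 -> H0 at depth 1
  lookup 222.63.18.224: bits 1101111000111111000100101110 walk d0:-→d1:H0→d2:-→d3:-→d4:-→d5:-→d6:-→d7:-→d8:H3→d9:-→d10:-→d11:-→d12:H5→d13:-→d14:-→d15:-→d16:-→d17:-→d18:-→d19:-→d20:-→d21:-→d22:-→d23:-→d24:-→d25:-→d26:-→d27:-→d28:H4 -> H4
  lookup 222.0.2.33: bits 1101111000 walk d0:-→d1:H0→d2:-→d3:-→d4:-→d5:-→d6:-→d7:-→d8:H3→d9:-→d10:- -> H3
  lookup 222.63.18.226: bits 1101111000111111000100101110 walk d0:-→d1:H0→d2:-→d3:-→d4:-→d5:-→d6:-→d7:-→d8:H3→d9:-→d10:-→d11:-→d12:H5→d13:-→d14:-→d15:-→d16:-→d17:-→d18:-→d19:-→d20:-→d21:-→d22:-→d23:-→d24:-→d25:-→d26:-→d27:-→d28:H4 -> H4
  lookup 222.51.212.97: bits 110111100011 walk d0:-→d1:H0→d2:-→d3:-→d4:-→d5:-→d6:-→d7:-→d8:H3→d9:-→d10:-→d11:-→d12:H5 -> H5
  lookup 128.0.0.190: bits 1 walk d0:-→d1:H0 -> H0
  lookup 222.63.18.227: bits 1101111000111111000100101110 walk d0:-→d1:H0→d2:-→d3:-→d4:-→d5:-→d6:-→d7:-→d8:H3→d9:-→d10:-→d11:-→d12:H5→d13:-→d14:-→d15:-→d16:-→d17:-→d18:-→d19:-→d20:-→d21:-→d22:-→d23:-→d24:-→d25:-→d26:-→d27:-→d28:H4 -> H4
  add 222.48.0.0/12 -> H3 at depth 12
  add 222.48.0.0/12 -> H4 at depth 12
  lookup 209.136.198.150: bits 1101 walk d0:-→d1:H0→d2:-→d3:-→d4:- -> H0
  add 5.0.0.0/8 -> H0 at depth 8
  lookup 222.48.191.107: bits 110111100011 walk d0:-→d1:H0→d2:-→d3:-→d4:-→d5:-→d6:-→d7:-→d8:H3→d9:-→d10:-→d11:-→d12:H4 -> H4
  lookup 222.48.0.2: bits 110111100011 walk d0:-→d1:H0→d2:-→d3:-→d4:-→d5:-→d6:-→d7:-→d8:H3→d9:-→d10:-→d11:-→d12:H4 -> H4
  lookup 222.63.18.224: bits 1101111000111111000100101110 walk d0:-→d1:H0→d2:-→d3:-→d4:-→d5:-→d6:-→d7:-→d8:H3→d9:-→d10:-→d11:-→d12:H4→d13:-→d14:-→d15:-→d16:-→d17:-→d18:-→d19:-→d20:-→d21:-→d22:-→d23:-→d24:-→d25:-→d26:-→d27:-→d28:H4 -> H4
  add 222.63.0.0/16 -> H1 at depth 16
  lookup 222.0.0.4: bits 1101111000 walk d0:-→d1:H0→d2:-→d3:-→d4:-→d5:-→d6:-→d7:-→d8:H3→d9:-→d10:- -> H3
  add 222.63.18.0/24 -> H0 at depth 24
  add 222.63.0.0/16 -> H0 at depth 16
  lookup 222.48.0.3: bits 110111100011 walk d0:-→d1:H0→d2:-→d3:-→d4:-→d5:-→d6:-→d7:-→d8:H3→d9:-→d10:-→d11:-→d12:H4 -> H4
  add 222.0.0.0/8 -> H5 at depth 8
  - 222.63.18.0/24 clear@24
  lookup 10.51.51.117: bits 0000 walk d0:-→d1:-→d2:-→d3:-→d4:- -> no-route
  add 222.63.18.0/24 -> H1 at depth 24
  lookup 128.0.0.3: bits 1 walk d0:-→d1:H0 -> H0
  - 222.0.0.0/8 clear@8
  lookup 222.48.0.0: bits 110111100011 walk d0:-→d1:H0→d2:-→d3:-→d4:-→d5:-→d6:-→d7:-→d8:-→d9:-→d10:-→d11:-→d12:H4 -> H4
  lookup 128.1.106.28: bits 1 walk d0:-→d1:H0 -> H0

== LOOKUPS ==
["no-route","H4","H3","H4","H5","H0","H4","H0","H4","H4","H4","H3","H4","no-route","H0","H4","H0"]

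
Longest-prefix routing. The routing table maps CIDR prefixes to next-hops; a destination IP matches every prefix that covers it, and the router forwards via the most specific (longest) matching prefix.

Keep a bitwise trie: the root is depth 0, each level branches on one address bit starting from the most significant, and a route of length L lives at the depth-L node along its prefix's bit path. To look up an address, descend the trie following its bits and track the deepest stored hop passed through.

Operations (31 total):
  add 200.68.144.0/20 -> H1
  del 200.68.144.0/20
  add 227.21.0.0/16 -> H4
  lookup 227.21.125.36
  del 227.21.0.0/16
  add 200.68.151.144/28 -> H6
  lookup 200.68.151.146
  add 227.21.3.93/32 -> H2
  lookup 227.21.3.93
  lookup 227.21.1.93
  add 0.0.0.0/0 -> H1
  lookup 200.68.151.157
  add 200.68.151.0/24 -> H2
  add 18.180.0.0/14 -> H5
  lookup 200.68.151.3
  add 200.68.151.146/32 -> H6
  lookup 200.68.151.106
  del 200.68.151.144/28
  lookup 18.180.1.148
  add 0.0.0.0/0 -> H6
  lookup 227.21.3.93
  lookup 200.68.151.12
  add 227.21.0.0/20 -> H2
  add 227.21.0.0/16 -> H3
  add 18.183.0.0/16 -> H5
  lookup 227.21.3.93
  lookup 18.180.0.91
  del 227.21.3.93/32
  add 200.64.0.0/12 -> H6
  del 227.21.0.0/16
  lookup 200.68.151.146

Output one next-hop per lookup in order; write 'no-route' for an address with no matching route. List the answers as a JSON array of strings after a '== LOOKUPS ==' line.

Trace:
  add 200.68.144.0/20 -> H1 at depth 20
  del 200.68.144.0/20 (clear depth 20)
  add 227.21.0.0/16 -> H4 at depth 16
  lookup 227.21.125.36: bits 1110001100010101 walk d0:-→d1:-→d2:-→d3:-→d4:-→d5:-→d6:-→d7:-→d8:-→d9:-→d10:-→d11:-→d12:-→d13:-→d14:-→d15:-→d16:H4 -> H4
  del 227.21.0.0/16 (clear depth 16)
  add 200.68.151.144/28 -> H6 at depth 28
  lookup 200.68.151.146: bits 1100100001000100100101111001 walk d0:-→d1:-→d2:-→d3:-→d4:-→d5:-→d6:-→d7:-→d8:-→d9:-→d10:-→d11:-→d12:-→d13:-→d14:-→d15:-→d16:-→d17:-→d18:-→d19:-→d20:-→d21:-→d22:-→d23:-→d24:-→d25:-→d26:-→d27:-→d28:H6 -> H6
  add 227.21.3.93/32 -> H2 at depth 32
  lookup 227.21.3.93: bits 11100011000101010000001101011101 walk d0:-→d1:-→d2:-→d3:-→d4:-→d5:-→d6:-→d7:-→d8:-→d9:-→d10:-→d11:-→d12:-→d13:-→d14:-→d15:-→d16:-→d17:-→d18:-→d19:-→d20:-→d21:-→d22:-→d23:-→d24:-→d25:-→d26:-→d27:-→d28:-→d29:-→d30:-→d31:-→d32:H2 -> H2
  lookup 227.21.1.93: bits 1110001100010101000000 walk d0:-→d1:-→d2:-→d3:-→d4:-→d5:-→d6:-→d7:-→d8:-→d9:-→d10:-→d11:-→d12:-→d13:-→d14:-→d15:-→d16:-→d17:-→d18:-→d19:-→d20:-→d21:-→d22:- -> no-route
  add 0.0.0.0/0 -> H1 at depth 0
  lookup 200.68.151.157: bits 1100100001000100100101111001 walk d0:H1→d1:-→d2:-→d3:-→d4:-→d5:-→d6:-→d7:-→d8:-→d9:-→d10:-→d11:-→d12:-→d13:-→d14:-→d15:-→d16:-→d17:-→d18:-→d19:-→d20:-→d21:-→d22:-→d23:-→d24:-→d25:-→d26:-→d27:-→d28:H6 -> H6
  add 200.68.151.0/24 -> H2 at depth 24
  add 18.180.0.0/14 -> H5 at depth 14
  lookup 200.68.151.3: bits 110010000100010010010111 walk d0:H1→d1:-→d2:-→d3:-→d4:-→d5:-→d6:-→d7:-→d8:-→d9:-→d10:-→d11:-→d12:-→d13:-→d14:-→d15:-→d16:-→d17:-→d18:-→d19:-→d20:-→d21:-→d22:-→d23:-→d24:H2 -> H2
  add 200.68.151.146/32 -> H6 at depth 32
  lookup 200.68.151.106: bits 110010000100010010010111 walk d0:H1→d1:-→d2:-→d3:-→d4:-→d5:-→d6:-→d7:-→d8:-→d9:-→d10:-→d11:-→d12:-→d13:-→d14:-→d15:-→d16:-→d17:-→d18:-→d19:-→d20:-→d21:-→d22:-→d23:-→d24:H2 -> H2
  del 200.68.151.144/28 (clear depth 28)
  lookup 18.180.1.148: bits 00010010101101 walk d0:H1→d1:-→d2:-→d3:-→d4:-→d5:-→d6:-→d7:-→d8:-→d9:-→d10:-→d11:-→d12:-→d13:-→d14:H5 -> H5
  add 0.0.0.0/0 -> H6 at depth 0
  lookup 227.21.3.93: bits 11100011000101010000001101011101 walk d0:H6→d1:-→d2:-→d3:-→d4:-→d5:-→d6:-→d7:-→d8:-→d9:-→d10:-→d11:-→d12:-→d13:-→d14:-→d15:-→d16:-→d17:-→d18:-→d19:-→d20:-→d21:-→d22:-→d23:-→d24:-→d25:-→d26:-→d27:-→d28:-→d29:-→d30:-→d31:-→d32:H2 -> H2
  lookup 200.68.151.12: bits 110010000100010010010111 walk d0:H6→d1:-→d2:-→d3:-→d4:-→d5:-→d6:-→d7:-→d8:-→d9:-→d10:-→d11:-→d12:-→d13:-→d14:-→d15:-→d16:-→d17:-→d18:-→d19:-→d20:-→d21:-→d22:-→d23:-→d24:H2 -> H2
  add 227.21.0.0/20 -> H2 at depth 20
  add 227.21.0.0/16 -> H3 at depth 16
  add 18.183.0.0/16 -> H5 at depth 16
  lookup 227.21.3.93: bits 11100011000101010000001101011101 walk d0:H6→d1:-→d2:-→d3:-→d4:-→d5:-→d6:-→d7:-→d8:-→d9:-→d10:-→d11:-→d12:-→d13:-→d14:-→d15:-→d16:H3→d17:-→d18:-→d19:-→d20:H2→d21:-→d22:-→d23:-→d24:-→d25:-→d26:-→d27:-→d28:-→d29:-→d30:-→d31:-→d32:H2 -> H2
  lookup 18.180.0.91: bits 00010010101101 walk d0:H6→d1:-→d2:-→d3:-→d4:-→d5:-→d6:-→d7:-→d8:-→d9:-→d10:-→d11:-→d12:-→d13:-→d14:H5 -> H5
  del 227.21.3.93/32 (clear depth 32)
  add 200.64.0.0/12 -> H6 at depth 12
  del 227.21.0.0/16 (clear depth 16)
  lookup 200.68.151.146: bits 11001000010001001001011110010010 walk d0:H6→d1:-→d2:-→d3:-→d4:-→d5:-→d6:-→d7:-→d8:-→d9:-→d10:-→d11:-→d12:H6→d13:-→d14:-→d15:-→d16:-→d17:-→d18:-→d19:-→d20:-→d21:-→d22:-→d23:-→d24:H2→d25:-→d26:-→d27:-→d28:-→d29:-→d30:-→d31:-→d32:H6 -> H6

== LOOKUPS ==
["H4","H6","H2","no-route","H6","H2","H2","H5","H2","H2","H2","H5","H6"]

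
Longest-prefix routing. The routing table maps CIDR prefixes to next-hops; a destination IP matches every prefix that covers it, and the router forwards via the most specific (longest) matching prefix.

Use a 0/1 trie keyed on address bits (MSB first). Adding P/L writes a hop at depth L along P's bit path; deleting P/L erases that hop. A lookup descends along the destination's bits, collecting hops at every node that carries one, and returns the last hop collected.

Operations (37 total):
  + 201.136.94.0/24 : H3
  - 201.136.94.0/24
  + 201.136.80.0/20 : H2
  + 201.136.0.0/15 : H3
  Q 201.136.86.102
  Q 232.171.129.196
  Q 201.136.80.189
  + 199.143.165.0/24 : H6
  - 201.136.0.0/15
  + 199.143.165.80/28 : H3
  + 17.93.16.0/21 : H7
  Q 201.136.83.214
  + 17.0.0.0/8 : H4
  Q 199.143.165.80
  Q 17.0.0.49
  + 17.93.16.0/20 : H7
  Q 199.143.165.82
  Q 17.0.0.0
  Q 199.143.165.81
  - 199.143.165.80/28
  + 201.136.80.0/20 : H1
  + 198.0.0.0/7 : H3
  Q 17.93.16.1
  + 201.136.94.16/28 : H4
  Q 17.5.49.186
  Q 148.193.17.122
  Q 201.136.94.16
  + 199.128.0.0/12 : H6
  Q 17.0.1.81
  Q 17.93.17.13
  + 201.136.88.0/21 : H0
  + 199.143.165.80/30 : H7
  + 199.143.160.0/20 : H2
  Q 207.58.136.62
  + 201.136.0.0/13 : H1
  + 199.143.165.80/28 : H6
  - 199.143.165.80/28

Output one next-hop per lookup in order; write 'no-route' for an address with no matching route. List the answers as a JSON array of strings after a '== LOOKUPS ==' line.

Trace:
  add 201.136.94.0/24 -> H3 at depth 24
  del 201.136.94.0/24 (clear depth 24)
  add 201.136.80.0/20 -> H2 at depth 20
  add 201.136.0.0/15 -> H3 at depth 15
  lookup 201.136.86.102: bits 11001001100010000101 walk d0:-→d1:-→d2:-→d3:-→d4:-→d5:-→d6:-→d7:-→d8:-→d9:-→d10:-→d11:-→d12:-→d13:-→d14:-→d15:H3→d16:-→d17:-→d18:-→d19:-→d20:H2 -> H2
  lookup 232.171.129.196: bits 11 walk d0:-→d1:-→d2:- -> no-route
  lookup 201.136.80.189: bits 11001001100010000101 walk d0:-→d1:-→d2:-→d3:-→d4:-→d5:-→d6:-→d7:-→d8:-→d9:-→d10:-→d11:-→d12:-→d13:-→d14:-→d15:H3→d16:-→d17:-→d18:-→d19:-→d20:H2 -> H2
  add 199.143.165.0/24 -> H6 at depth 24
  del 201.136.0.0/15 (clear depth 15)
  add 199.143.165.80/28 -> H3 at depth 28
  add 17.93.16.0/21 -> H7 at depth 21
  lookup 201.136.83.214: bits 11001001100010000101 walk d0:-→d1:-→d2:-→d3:-→d4:-→d5:-→d6:-→d7:-→d8:-→d9:-→d10:-→d11:-→d12:-→d13:-→d14:-→d15:-→d16:-→d17:-→d18:-→d19:-→d20:H2 -> H2
  add 17.0.0.0/8 -> H4 at depth 8
  lookup 199.143.165.80: bits 1100011110001111101001010101 walk d0:-→d1:-→d2:-→d3:-→d4:-→d5:-→d6:-→d7:-→d8:-→d9:-→d10:-→d11:-→d12:-→d13:-→d14:-→d15:-→d16:-→d17:-→d18:-→d19:-→d20:-→d21:-→d22:-→d23:-→d24:H6→d25:-→d26:-→d27:-→d28:H3 -> H3
  lookup 17.0.0.49: bits 000100010 walk d0:-→d1:-→d2:-→d3:-→d4:-→d5:-→d6:-→d7:-→d8:H4→d9:- -> H4
  add 17.93.16.0/20 -> H7 at depth 20
  lookup 199.143.165.82: bits 1100011110001111101001010101 walk d0:-→d1:-→d2:-→d3:-→d4:-→d5:-→d6:-→d7:-→d8:-→d9:-→d10:-→d11:-→d12:-→d13:-→d14:-→d15:-→d16:-→d17:-→d18:-→d19:-→d20:-→d21:-→d22:-→d23:-→d24:H6→d25:-→d26:-→d27:-→d28:H3 -> H3
  lookup 17.0.0.0: bits 000100010 walk d0:-→d1:-→d2:-→d3:-→d4:-→d5:-→d6:-→d7:-→d8:H4→d9:- -> H4
  lookup 199.143.165.81: bits 1100011110001111101001010101 walk d0:-→d1:-→d2:-→d3:-→d4:-→d5:-→d6:-→d7:-→d8:-→d9:-→d10:-→d11:-→d12:-→d13:-→d14:-→d15:-→d16:-→d17:-→d18:-→d19:-→d20:-→d21:-→d22:-→d23:-→d24:H6→d25:-→d26:-→d27:-→d28:H3 -> H3
  del 199.143.165.80/28 (clear depth 28)
  add 201.136.80.0/20 -> H1 at depth 20
  add 198.0.0.0/7 -> H3 at depth 7
  lookup 17.93.16.1: bits 000100010101110100010 walk d0:-→d1:-→d2:-→d3:-→d4:-→d5:-→d6:-→d7:-→d8:H4→d9:-→d10:-→d11:-→d12:-→d13:-→d14:-→d15:-→d16:-→d17:-→d18:-→d19:-→d20:H7→d21:H7 -> H7
  add 201.136.94.16/28 -> H4 at depth 28
  lookup 17.5.49.186: bits 000100010 walk d0:-→d1:-→d2:-→d3:-→d4:-→d5:-→d6:-→d7:-→d8:H4→d9:- -> H4
  lookup 148.193.17.122: bits 1 walk d0:-→d1:- -> no-route
  lookup 201.136.94.16: bits 1100100110001000010111100001 walk d0:-→d1:-→d2:-→d3:-→d4:-→d5:-→d6:-→d7:-→d8:-→d9:-→d10:-→d11:-→d12:-→d13:-→d14:-→d15:-→d16:-→d17:-→d18:-→d19:-→d20:H1→d21:-→d22:-→d23:-→d24:-→d25:-→d26:-→d27:-→d28:H4 -> H4
  add 199.128.0.0/12 -> H6 at depth 12
  lookup 17.0.1.81: bits 000100010 walk d0:-→d1:-→d2:-→d3:-→d4:-→d5:-→d6:-→d7:-→d8:H4→d9:- -> H4
  lookup 17.93.17.13: bits 000100010101110100010 walk d0:-→d1:-→d2:-→d3:-→d4:-→d5:-→d6:-→d7:-→d8:H4→d9:-→d10:-→d11:-→d12:-→d13:-→d14:-→d15:-→d16:-→d17:-→d18:-→d19:-→d20:H7→d21:H7 -> H7
  add 201.136.88.0/21 -> H0 at depth 21
  add 199.143.165.80/30 -> H7 at depth 30
  add 199.143.160.0/20 -> H2 at depth 20
  lookup 207.58.136.62: bits 11001 walk d0:-→d1:-→d2:-→d3:-→d4:-→d5:- -> no-route
  add 201.136.0.0/13 -> H1 at depth 13
  add 199.143.165.80/28 -> H6 at depth 28
  del 199.143.165.80/28 (clear depth 28)

== LOOKUPS ==
["H2","no-route","H2","H2","H3","H4","H3","H4","H3","H7","H4","no-route","H4","H4","H7","no-route"]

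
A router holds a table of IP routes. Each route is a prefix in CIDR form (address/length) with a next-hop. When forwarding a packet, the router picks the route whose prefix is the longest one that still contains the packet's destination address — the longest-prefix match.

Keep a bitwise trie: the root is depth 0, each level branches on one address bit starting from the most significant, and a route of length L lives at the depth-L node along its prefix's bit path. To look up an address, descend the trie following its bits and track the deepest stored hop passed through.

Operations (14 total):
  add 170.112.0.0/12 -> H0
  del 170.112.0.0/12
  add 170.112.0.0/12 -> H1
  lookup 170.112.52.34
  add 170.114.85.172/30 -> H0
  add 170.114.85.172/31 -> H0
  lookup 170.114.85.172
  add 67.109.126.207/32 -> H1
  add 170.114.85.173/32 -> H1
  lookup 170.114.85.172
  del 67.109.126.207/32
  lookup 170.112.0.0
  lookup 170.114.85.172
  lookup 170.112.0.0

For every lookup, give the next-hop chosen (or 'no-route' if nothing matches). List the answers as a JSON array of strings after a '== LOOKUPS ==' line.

Apply in order:
  + 170.112.0.0/12 (H0) depth=12
  - 170.112.0.0/12 clear@12
  + 170.112.0.0/12 (H1) depth=12
  lookup 170.112.52.34: bits 101010100111 walk d0:-→d1:-→d2:-→d3:-→d4:-→d5:-→d6:-→d7:-→d8:-→d9:-→d10:-→d11:-→d12:H1 -> H1
  + 170.114.85.172/30 (H0) depth=30
  + 170.114.85.172/31 (H0) depth=31
  lookup 170.114.85.172: bits 1010101001110010010101011010110 walk d0:-→d1:-→d2:-→d3:-→d4:-→d5:-→d6:-→d7:-→d8:-→d9:-→d10:-→d11:-→d12:H1→d13:-→d14:-→d15:-→d16:-→d17:-→d18:-→d19:-→d20:-→d21:-→d22:-→d23:-→d24:-→d25:-→d26:-→d27:-→d28:-→d29:-→d30:H0→d31:H0 -> H0
  + 67.109.126.207/32 (H1) depth=32
  + 170.114.85.173/32 (H1) depth=32
  lookup 170.114.85.172: bits 1010101001110010010101011010110 walk d0:-→d1:-→d2:-→d3:-→d4:-→d5:-→d6:-→d7:-→d8:-→d9:-→d10:-→d11:-→d12:H1→d13:-→d14:-→d15:-→d16:-→d17:-→d18:-→d19:-→d20:-→d21:-→d22:-→d23:-→d24:-→d25:-→d26:-→d27:-→d28:-→d29:-→d30:H0→d31:H0 -> H0
  - 67.109.126.207/32 clear@32
  lookup 170.112.0.0: bits 10101010011100 walk d0:-→d1:-→d2:-→d3:-→d4:-→d5:-→d6:-→d7:-→d8:-→d9:-→d10:-→d11:-→d12:H1→d13:-→d14:- -> H1
  lookup 170.114.85.172: bits 1010101001110010010101011010110 walk d0:-→d1:-→d2:-→d3:-→d4:-→d5:-→d6:-→d7:-→d8:-→d9:-→d10:-→d11:-→d12:H1→d13:-→d14:-→d15:-→d16:-→d17:-→d18:-→d19:-→d20:-→d21:-→d22:-→d23:-→d24:-→d25:-→d26:-→d27:-→d28:-→d29:-→d30:H0→d31:H0 -> H0
  lookup 170.112.0.0: bits 10101010011100 walk d0:-→d1:-→d2:-→d3:-→d4:-→d5:-→d6:-→d7:-→d8:-→d9:-→d10:-→d11:-→d12:H1→d13:-→d14:- -> H1

== LOOKUPS ==
["H1","H0","H0","H1","H0","H1"]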